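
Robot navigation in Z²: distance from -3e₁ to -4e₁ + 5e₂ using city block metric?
6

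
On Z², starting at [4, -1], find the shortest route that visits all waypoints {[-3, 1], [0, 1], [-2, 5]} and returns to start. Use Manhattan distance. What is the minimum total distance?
26
(one optimal route: (4, -1) → (-3, 1) → (-2, 5) → (0, 1) → (4, -1))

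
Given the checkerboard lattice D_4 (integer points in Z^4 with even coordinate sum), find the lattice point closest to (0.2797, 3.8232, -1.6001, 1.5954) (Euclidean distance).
(0, 4, -2, 2)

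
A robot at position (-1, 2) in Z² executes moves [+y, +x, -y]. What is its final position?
(0, 2)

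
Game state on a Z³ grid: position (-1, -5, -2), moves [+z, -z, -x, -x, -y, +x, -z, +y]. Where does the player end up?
(-2, -5, -3)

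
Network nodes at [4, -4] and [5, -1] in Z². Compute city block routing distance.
4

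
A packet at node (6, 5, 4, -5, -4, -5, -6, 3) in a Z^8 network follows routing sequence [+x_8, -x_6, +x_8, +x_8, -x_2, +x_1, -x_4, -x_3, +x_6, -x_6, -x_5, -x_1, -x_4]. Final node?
(6, 4, 3, -7, -5, -6, -6, 6)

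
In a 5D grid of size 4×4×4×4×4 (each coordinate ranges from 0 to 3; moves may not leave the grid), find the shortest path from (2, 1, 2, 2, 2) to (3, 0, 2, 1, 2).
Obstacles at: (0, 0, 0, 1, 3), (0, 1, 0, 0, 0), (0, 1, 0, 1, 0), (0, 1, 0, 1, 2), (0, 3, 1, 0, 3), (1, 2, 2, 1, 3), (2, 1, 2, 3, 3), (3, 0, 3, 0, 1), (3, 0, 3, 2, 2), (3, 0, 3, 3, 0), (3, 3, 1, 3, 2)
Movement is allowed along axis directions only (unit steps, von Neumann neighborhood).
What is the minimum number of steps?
3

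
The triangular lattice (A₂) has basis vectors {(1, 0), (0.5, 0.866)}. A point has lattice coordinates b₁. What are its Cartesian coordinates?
(1, 0)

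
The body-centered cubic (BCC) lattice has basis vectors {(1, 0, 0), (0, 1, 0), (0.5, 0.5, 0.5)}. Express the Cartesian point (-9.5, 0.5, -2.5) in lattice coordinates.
-7b₁ + 3b₂ - 5b₃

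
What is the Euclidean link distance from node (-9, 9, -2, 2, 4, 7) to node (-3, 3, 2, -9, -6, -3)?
20.2237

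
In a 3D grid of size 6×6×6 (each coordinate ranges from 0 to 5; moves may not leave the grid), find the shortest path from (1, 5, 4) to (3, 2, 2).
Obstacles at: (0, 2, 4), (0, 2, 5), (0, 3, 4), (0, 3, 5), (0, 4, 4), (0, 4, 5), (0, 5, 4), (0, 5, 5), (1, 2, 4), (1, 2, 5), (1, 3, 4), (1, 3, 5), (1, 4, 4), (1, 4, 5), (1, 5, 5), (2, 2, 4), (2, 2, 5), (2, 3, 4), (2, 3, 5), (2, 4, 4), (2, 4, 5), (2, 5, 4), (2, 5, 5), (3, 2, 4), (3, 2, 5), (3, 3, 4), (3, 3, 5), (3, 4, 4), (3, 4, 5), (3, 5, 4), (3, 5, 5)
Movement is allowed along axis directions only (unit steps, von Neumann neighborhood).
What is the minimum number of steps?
7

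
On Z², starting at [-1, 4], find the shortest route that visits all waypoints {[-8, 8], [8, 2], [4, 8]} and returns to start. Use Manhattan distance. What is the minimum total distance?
44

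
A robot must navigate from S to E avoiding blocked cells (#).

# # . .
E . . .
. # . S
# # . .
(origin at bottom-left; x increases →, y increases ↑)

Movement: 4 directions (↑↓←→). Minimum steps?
4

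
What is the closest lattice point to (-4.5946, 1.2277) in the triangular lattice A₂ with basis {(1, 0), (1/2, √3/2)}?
(-4.5, 0.866)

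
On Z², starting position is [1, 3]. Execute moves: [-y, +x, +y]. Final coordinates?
(2, 3)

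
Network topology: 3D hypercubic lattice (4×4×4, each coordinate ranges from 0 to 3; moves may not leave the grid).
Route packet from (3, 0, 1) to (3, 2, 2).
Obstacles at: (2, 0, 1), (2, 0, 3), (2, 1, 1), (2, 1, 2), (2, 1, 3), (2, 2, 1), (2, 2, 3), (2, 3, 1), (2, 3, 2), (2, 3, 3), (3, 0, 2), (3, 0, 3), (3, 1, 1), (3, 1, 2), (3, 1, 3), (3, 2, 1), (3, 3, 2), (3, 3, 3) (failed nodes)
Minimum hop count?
9
(one shortest path: (3, 0, 1) → (3, 0, 0) → (2, 0, 0) → (1, 0, 0) → (1, 1, 0) → (1, 2, 0) → (1, 2, 1) → (1, 2, 2) → (2, 2, 2) → (3, 2, 2))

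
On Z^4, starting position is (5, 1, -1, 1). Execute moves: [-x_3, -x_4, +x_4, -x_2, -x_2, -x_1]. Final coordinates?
(4, -1, -2, 1)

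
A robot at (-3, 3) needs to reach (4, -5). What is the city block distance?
15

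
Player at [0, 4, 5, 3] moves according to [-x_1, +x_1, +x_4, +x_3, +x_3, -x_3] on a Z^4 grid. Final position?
(0, 4, 6, 4)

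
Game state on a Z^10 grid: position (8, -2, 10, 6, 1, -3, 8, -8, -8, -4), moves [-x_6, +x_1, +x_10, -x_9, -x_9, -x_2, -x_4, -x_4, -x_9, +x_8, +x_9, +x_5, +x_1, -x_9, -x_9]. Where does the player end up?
(10, -3, 10, 4, 2, -4, 8, -7, -12, -3)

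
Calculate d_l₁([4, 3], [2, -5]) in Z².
10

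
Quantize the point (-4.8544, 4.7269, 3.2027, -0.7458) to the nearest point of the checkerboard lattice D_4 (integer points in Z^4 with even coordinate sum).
(-5, 5, 3, -1)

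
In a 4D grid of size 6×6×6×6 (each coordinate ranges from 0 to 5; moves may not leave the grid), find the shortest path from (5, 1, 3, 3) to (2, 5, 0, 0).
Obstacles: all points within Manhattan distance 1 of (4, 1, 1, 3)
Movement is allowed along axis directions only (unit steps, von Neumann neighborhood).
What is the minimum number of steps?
13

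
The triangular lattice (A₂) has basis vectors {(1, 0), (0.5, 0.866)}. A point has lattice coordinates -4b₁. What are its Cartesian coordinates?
(-4, 0)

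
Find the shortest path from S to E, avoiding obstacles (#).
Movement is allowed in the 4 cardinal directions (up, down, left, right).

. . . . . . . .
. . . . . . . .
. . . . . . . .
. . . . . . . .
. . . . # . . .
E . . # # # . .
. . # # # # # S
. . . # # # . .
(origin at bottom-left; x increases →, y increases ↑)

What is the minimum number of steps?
12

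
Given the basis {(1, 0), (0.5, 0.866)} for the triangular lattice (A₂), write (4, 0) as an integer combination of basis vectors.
4b₁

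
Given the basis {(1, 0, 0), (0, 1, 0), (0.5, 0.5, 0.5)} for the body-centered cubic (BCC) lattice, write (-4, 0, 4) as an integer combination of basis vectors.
-8b₁ - 4b₂ + 8b₃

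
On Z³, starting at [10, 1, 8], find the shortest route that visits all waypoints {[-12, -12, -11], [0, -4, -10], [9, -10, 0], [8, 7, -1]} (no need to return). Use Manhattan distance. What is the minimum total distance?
82
(one optimal route: (10, 1, 8) → (8, 7, -1) → (9, -10, 0) → (0, -4, -10) → (-12, -12, -11))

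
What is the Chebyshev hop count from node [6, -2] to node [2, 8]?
10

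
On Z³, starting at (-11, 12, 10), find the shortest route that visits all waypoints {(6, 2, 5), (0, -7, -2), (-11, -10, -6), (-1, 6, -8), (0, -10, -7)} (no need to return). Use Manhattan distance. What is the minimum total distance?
96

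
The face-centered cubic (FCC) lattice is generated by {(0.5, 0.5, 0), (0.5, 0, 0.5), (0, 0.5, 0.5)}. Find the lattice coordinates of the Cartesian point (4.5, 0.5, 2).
3b₁ + 6b₂ - 2b₃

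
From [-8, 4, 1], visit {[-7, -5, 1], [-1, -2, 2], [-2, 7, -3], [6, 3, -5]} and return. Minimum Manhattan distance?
66
(one optimal route: (-8, 4, 1) → (-7, -5, 1) → (-1, -2, 2) → (6, 3, -5) → (-2, 7, -3) → (-8, 4, 1))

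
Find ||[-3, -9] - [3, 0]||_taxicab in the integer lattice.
15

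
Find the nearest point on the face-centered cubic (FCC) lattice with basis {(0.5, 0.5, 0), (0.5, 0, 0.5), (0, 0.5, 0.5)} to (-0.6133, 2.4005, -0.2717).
(-0.5, 2.5, 0)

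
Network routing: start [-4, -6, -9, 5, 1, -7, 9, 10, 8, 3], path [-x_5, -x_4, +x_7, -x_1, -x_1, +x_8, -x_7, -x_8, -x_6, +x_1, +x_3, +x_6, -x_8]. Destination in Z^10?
(-5, -6, -8, 4, 0, -7, 9, 9, 8, 3)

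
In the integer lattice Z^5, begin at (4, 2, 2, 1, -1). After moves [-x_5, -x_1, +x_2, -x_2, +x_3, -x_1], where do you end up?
(2, 2, 3, 1, -2)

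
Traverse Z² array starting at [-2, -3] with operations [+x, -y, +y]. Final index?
(-1, -3)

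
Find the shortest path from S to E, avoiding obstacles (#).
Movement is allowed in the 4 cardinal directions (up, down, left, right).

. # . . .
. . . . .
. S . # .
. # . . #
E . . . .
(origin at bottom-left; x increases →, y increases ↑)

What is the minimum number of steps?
3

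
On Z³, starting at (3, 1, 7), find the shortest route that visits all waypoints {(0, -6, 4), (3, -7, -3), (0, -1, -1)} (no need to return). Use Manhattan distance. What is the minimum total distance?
34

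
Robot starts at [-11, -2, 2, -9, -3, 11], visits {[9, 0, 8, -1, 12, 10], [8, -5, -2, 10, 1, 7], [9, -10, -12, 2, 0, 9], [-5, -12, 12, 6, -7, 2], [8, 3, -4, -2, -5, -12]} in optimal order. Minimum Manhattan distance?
234
(one optimal route: (-11, -2, 2, -9, -3, 11) → (-5, -12, 12, 6, -7, 2) → (8, -5, -2, 10, 1, 7) → (9, -10, -12, 2, 0, 9) → (9, 0, 8, -1, 12, 10) → (8, 3, -4, -2, -5, -12))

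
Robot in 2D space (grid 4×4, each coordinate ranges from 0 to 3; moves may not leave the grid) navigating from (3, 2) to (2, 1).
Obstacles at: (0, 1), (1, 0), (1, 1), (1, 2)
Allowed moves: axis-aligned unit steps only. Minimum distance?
2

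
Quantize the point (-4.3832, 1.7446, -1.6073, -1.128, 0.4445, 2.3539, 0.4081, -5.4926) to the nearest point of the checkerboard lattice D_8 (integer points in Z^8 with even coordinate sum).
(-4, 2, -2, -1, 0, 2, 0, -5)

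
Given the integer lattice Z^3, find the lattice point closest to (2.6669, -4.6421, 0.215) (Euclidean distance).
(3, -5, 0)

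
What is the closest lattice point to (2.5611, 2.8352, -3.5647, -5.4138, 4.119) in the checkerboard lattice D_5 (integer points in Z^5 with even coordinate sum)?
(2, 3, -4, -5, 4)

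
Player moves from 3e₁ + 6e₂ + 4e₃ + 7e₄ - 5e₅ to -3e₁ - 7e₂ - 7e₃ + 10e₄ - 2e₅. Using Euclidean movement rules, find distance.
18.5472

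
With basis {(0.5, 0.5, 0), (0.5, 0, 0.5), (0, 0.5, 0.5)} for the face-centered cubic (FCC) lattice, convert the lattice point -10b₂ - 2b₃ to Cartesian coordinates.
(-5, -1, -6)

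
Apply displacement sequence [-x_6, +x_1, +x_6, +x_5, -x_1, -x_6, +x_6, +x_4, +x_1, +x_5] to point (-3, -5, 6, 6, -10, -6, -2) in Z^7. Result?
(-2, -5, 6, 7, -8, -6, -2)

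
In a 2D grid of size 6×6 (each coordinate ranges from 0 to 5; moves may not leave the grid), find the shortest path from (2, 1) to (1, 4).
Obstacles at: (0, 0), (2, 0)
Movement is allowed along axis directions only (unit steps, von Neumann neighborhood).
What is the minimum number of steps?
4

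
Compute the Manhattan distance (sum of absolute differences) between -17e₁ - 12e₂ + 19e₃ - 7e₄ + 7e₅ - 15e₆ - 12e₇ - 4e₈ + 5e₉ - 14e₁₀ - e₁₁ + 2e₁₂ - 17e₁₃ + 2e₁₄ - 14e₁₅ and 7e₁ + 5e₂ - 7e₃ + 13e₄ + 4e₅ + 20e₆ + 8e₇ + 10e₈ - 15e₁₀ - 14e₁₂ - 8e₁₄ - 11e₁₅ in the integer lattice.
212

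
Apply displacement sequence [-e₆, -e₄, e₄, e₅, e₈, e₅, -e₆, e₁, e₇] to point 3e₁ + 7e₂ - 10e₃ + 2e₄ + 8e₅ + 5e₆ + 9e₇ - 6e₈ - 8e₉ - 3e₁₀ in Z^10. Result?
(4, 7, -10, 2, 10, 3, 10, -5, -8, -3)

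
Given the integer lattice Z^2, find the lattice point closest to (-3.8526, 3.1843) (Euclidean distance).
(-4, 3)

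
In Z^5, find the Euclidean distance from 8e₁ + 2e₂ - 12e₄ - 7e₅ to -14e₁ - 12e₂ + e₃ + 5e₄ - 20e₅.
33.7491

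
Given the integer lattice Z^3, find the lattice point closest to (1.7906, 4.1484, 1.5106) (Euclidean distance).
(2, 4, 2)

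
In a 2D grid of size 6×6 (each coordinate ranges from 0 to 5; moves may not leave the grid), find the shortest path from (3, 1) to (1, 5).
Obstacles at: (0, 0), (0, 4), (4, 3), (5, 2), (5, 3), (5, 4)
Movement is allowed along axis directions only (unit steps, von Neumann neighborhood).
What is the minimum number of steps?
6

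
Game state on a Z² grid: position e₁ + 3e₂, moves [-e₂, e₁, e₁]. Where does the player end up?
(3, 2)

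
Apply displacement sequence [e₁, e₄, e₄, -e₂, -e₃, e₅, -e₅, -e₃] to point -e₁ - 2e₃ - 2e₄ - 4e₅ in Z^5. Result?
(0, -1, -4, 0, -4)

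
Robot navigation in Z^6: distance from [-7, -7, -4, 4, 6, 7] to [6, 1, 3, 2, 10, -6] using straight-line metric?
21.7025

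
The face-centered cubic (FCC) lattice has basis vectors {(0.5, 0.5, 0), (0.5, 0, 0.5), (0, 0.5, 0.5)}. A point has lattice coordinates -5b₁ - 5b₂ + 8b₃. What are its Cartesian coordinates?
(-5, 1.5, 1.5)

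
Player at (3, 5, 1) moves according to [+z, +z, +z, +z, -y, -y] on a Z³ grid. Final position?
(3, 3, 5)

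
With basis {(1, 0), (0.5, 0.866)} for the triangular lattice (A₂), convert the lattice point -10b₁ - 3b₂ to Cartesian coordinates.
(-11.5, -2.598)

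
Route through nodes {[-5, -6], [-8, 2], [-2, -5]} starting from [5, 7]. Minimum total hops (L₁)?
33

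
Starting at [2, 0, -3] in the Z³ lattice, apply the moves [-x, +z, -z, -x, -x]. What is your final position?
(-1, 0, -3)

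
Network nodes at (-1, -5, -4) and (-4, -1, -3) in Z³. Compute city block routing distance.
8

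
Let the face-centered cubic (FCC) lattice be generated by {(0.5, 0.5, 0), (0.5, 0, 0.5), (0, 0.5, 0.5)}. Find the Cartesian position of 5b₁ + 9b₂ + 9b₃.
(7, 7, 9)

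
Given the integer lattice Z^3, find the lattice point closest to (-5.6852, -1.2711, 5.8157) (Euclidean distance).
(-6, -1, 6)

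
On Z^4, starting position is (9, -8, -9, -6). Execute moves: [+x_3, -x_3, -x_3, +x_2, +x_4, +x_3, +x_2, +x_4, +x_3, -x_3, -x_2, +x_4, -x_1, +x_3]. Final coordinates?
(8, -7, -8, -3)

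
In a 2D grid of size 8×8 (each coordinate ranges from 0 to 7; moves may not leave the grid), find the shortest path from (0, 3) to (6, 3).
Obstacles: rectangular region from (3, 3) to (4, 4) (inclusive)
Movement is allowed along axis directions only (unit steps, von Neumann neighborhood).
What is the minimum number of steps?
8
(one shortest path: (0, 3) → (1, 3) → (2, 3) → (2, 2) → (3, 2) → (4, 2) → (5, 2) → (6, 2) → (6, 3))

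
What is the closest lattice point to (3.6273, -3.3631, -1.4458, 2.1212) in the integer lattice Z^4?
(4, -3, -1, 2)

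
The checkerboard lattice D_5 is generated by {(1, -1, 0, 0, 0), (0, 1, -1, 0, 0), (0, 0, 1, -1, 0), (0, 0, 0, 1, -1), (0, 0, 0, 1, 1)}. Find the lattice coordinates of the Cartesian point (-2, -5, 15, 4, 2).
-2b₁ - 7b₂ + 8b₃ + 5b₄ + 7b₅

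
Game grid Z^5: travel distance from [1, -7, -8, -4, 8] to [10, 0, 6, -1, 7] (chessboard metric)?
14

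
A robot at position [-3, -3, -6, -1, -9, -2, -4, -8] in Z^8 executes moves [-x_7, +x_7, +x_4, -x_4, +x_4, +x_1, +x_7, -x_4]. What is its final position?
(-2, -3, -6, -1, -9, -2, -3, -8)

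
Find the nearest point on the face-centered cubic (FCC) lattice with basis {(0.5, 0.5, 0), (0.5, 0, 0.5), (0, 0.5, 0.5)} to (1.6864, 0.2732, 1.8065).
(1.5, 0.5, 2)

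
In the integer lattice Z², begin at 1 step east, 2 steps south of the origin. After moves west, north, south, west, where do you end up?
(-1, -2)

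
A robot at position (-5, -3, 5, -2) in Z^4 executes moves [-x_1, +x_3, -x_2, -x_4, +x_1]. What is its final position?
(-5, -4, 6, -3)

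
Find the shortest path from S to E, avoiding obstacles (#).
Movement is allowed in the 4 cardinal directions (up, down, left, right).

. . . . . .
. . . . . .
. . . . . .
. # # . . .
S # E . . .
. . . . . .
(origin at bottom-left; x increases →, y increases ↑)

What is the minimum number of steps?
4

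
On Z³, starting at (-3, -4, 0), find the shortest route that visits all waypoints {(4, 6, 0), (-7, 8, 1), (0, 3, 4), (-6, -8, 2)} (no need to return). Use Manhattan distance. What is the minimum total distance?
52
(one optimal route: (-3, -4, 0) → (-6, -8, 2) → (-7, 8, 1) → (4, 6, 0) → (0, 3, 4))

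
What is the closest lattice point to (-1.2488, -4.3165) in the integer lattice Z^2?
(-1, -4)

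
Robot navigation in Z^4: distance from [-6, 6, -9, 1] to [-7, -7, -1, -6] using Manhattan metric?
29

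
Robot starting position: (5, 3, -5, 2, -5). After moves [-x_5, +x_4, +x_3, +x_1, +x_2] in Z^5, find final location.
(6, 4, -4, 3, -6)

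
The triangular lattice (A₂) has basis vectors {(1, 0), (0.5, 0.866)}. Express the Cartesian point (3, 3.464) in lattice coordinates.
b₁ + 4b₂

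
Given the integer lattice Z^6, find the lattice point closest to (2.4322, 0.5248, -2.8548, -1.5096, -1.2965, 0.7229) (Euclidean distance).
(2, 1, -3, -2, -1, 1)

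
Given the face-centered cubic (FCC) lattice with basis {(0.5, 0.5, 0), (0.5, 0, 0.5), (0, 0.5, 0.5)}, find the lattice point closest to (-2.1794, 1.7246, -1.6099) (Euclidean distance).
(-2, 1.5, -1.5)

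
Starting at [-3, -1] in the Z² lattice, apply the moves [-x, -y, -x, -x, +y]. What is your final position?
(-6, -1)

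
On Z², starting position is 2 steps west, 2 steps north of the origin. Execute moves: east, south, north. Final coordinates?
(-1, 2)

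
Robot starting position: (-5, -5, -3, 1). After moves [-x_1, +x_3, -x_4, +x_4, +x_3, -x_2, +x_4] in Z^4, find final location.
(-6, -6, -1, 2)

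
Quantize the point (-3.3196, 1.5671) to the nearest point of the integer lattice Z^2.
(-3, 2)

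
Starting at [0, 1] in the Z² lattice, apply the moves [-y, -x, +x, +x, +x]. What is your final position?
(2, 0)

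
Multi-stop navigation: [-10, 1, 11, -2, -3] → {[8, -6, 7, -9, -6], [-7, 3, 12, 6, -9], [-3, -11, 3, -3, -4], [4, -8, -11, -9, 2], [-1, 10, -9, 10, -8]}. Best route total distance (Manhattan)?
171
(one optimal route: (-10, 1, 11, -2, -3) → (-7, 3, 12, 6, -9) → (-1, 10, -9, 10, -8) → (-3, -11, 3, -3, -4) → (8, -6, 7, -9, -6) → (4, -8, -11, -9, 2))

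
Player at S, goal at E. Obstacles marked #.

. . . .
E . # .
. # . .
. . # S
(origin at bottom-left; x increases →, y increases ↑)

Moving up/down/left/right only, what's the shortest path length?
7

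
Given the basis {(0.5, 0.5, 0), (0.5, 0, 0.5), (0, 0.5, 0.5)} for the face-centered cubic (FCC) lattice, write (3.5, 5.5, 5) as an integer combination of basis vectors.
4b₁ + 3b₂ + 7b₃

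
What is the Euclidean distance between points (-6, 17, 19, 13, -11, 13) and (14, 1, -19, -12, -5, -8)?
56.5862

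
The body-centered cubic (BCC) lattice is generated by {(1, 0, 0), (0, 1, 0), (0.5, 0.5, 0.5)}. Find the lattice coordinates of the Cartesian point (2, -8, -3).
5b₁ - 5b₂ - 6b₃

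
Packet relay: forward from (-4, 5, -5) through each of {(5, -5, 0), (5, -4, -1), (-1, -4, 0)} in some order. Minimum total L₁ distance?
26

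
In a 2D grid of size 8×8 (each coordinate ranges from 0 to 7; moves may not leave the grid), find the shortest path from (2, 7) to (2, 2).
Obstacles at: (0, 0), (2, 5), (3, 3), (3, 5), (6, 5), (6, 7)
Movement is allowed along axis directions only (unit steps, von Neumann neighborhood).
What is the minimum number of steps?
7
(one shortest path: (2, 7) → (1, 7) → (1, 6) → (1, 5) → (1, 4) → (2, 4) → (2, 3) → (2, 2))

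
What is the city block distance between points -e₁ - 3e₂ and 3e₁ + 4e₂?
11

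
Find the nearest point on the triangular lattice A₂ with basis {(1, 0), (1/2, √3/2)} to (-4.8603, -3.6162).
(-5, -3.464)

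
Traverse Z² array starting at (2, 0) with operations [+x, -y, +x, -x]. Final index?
(3, -1)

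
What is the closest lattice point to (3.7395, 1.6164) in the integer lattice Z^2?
(4, 2)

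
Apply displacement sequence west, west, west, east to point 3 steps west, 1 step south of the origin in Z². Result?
(-5, -1)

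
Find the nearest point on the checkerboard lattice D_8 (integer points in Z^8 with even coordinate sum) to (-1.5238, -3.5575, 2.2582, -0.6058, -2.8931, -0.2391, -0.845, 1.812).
(-1, -4, 2, -1, -3, 0, -1, 2)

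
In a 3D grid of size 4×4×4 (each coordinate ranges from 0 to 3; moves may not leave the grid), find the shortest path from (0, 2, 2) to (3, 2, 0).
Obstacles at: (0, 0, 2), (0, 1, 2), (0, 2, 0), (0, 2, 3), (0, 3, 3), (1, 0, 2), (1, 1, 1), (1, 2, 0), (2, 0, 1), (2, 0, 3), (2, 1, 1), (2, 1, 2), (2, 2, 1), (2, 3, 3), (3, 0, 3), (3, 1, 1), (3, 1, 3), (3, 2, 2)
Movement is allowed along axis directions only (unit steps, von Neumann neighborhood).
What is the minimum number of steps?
7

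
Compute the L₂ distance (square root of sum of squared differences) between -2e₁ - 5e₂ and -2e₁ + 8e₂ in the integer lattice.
13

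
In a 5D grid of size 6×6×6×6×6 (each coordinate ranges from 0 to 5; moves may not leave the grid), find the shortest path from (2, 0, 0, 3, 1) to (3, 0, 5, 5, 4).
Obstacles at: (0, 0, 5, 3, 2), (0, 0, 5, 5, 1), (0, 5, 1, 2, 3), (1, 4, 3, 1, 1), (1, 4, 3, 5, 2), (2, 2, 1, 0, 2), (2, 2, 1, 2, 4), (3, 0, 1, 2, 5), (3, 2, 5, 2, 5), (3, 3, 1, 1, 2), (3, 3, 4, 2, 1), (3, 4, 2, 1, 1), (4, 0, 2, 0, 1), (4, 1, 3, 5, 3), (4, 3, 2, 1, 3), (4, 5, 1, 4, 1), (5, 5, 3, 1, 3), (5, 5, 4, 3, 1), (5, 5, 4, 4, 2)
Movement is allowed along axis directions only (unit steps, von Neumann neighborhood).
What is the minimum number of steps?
11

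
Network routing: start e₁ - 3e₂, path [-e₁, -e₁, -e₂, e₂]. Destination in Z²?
(-1, -3)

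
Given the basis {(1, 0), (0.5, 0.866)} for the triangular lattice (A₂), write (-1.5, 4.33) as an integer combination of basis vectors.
-4b₁ + 5b₂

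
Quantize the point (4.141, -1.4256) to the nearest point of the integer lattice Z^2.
(4, -1)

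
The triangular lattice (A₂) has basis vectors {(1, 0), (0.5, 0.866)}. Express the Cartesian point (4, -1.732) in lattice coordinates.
5b₁ - 2b₂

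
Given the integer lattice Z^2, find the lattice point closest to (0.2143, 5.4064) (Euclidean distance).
(0, 5)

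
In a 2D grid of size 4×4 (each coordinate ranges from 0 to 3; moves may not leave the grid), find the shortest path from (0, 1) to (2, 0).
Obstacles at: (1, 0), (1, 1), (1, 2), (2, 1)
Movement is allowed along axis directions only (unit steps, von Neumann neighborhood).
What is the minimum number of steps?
9
(one shortest path: (0, 1) → (0, 2) → (0, 3) → (1, 3) → (2, 3) → (3, 3) → (3, 2) → (3, 1) → (3, 0) → (2, 0))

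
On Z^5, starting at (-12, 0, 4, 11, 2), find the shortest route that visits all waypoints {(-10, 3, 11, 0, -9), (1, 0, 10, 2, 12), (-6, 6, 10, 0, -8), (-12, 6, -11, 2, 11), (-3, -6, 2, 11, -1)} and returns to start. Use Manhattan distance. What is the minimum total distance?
188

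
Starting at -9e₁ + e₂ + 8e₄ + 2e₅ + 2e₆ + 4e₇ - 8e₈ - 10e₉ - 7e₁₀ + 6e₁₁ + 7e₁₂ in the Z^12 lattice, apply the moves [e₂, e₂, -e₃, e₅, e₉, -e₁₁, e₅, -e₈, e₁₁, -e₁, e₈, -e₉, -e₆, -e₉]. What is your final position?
(-10, 3, -1, 8, 4, 1, 4, -8, -11, -7, 6, 7)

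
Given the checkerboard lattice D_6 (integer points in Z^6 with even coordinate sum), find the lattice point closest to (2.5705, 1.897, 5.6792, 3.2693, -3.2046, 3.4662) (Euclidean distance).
(3, 2, 6, 3, -3, 3)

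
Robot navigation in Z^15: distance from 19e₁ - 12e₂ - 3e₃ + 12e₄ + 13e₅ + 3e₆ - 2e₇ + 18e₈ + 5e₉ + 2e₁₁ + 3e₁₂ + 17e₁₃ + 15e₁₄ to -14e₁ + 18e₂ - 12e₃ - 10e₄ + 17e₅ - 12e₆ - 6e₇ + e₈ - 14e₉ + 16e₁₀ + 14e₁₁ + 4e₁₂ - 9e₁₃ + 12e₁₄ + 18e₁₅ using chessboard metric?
33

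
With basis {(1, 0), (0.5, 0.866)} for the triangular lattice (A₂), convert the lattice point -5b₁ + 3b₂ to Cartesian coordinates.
(-3.5, 2.598)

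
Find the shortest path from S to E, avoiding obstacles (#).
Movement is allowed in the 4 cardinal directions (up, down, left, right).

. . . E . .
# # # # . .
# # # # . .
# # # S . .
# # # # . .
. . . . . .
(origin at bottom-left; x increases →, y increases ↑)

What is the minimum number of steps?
5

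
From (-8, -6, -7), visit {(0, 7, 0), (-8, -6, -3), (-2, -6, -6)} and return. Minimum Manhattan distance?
56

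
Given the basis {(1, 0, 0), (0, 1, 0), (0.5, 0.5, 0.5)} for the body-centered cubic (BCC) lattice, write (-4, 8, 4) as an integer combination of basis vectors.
-8b₁ + 4b₂ + 8b₃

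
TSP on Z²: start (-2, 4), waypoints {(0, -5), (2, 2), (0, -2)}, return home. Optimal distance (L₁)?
26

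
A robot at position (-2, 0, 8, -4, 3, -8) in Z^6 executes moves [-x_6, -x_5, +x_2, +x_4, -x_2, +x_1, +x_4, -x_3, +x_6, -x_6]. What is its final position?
(-1, 0, 7, -2, 2, -9)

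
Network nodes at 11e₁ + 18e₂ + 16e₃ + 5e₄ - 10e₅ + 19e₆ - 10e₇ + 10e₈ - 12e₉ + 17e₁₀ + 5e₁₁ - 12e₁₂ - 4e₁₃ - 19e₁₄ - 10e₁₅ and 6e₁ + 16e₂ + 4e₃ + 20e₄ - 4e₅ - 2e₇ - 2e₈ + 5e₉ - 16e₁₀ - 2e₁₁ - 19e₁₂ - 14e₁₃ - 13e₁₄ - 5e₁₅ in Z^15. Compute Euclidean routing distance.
51.3809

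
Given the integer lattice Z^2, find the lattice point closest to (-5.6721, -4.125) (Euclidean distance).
(-6, -4)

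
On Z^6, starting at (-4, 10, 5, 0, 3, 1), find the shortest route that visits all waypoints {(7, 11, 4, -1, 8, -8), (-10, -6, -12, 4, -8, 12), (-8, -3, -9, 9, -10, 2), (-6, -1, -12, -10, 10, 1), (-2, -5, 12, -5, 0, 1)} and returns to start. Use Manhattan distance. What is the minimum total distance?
252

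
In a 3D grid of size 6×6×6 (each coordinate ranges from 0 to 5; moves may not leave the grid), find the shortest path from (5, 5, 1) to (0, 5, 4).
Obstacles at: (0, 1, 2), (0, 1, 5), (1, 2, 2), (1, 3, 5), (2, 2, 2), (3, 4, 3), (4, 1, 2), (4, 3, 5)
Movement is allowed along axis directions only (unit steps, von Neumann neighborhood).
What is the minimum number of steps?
8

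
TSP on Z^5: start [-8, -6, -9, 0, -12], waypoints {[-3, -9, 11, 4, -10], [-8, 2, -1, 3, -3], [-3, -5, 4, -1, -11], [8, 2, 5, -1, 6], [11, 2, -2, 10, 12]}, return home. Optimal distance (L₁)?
184
(one optimal route: (-8, -6, -9, 0, -12) → (-3, -9, 11, 4, -10) → (-3, -5, 4, -1, -11) → (8, 2, 5, -1, 6) → (11, 2, -2, 10, 12) → (-8, 2, -1, 3, -3) → (-8, -6, -9, 0, -12))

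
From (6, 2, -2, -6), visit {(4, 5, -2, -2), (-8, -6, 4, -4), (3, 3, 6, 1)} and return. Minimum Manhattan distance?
80
(one optimal route: (6, 2, -2, -6) → (4, 5, -2, -2) → (3, 3, 6, 1) → (-8, -6, 4, -4) → (6, 2, -2, -6))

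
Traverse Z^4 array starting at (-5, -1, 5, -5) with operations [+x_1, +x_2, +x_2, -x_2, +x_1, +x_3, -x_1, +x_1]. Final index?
(-3, 0, 6, -5)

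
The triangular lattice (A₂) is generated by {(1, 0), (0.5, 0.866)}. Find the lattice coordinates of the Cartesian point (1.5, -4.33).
4b₁ - 5b₂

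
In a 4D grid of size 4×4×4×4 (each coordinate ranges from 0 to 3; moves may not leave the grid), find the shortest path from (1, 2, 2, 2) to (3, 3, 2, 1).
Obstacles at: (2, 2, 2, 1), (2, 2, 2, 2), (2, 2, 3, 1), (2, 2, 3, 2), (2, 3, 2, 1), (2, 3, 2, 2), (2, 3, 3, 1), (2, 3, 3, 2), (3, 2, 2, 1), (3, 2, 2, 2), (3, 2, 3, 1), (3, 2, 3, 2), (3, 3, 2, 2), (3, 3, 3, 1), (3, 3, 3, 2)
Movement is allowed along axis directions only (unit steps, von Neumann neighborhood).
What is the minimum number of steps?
6
(one shortest path: (1, 2, 2, 2) → (1, 3, 2, 2) → (1, 3, 1, 2) → (2, 3, 1, 2) → (3, 3, 1, 2) → (3, 3, 1, 1) → (3, 3, 2, 1))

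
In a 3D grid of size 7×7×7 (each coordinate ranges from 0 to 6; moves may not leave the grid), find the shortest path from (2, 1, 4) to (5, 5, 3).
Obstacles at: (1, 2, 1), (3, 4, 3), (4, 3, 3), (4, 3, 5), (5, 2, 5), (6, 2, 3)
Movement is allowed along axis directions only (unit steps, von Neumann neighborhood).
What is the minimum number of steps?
8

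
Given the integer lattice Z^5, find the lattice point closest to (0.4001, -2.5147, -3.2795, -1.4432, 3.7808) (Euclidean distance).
(0, -3, -3, -1, 4)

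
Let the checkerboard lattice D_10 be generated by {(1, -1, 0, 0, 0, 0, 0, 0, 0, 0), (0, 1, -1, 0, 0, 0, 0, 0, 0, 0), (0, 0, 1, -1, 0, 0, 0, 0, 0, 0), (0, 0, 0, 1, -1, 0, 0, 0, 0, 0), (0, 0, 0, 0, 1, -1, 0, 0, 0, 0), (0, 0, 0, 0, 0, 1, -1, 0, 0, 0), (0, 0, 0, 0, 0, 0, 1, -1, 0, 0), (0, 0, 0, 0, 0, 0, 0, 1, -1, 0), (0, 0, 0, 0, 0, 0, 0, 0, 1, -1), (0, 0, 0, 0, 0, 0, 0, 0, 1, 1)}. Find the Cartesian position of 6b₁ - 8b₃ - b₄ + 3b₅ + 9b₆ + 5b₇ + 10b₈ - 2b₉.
(6, -6, -8, 7, 4, 6, -4, 5, -12, 2)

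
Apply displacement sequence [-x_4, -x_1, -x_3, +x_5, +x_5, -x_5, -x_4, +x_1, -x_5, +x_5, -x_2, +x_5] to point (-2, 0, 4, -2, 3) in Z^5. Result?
(-2, -1, 3, -4, 5)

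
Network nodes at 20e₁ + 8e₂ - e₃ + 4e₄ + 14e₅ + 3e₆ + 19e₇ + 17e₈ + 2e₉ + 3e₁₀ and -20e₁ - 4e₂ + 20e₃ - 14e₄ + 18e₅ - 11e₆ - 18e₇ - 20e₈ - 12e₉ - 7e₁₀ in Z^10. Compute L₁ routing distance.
207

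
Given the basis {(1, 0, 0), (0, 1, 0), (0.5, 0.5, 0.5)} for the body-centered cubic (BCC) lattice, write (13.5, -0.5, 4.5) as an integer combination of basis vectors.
9b₁ - 5b₂ + 9b₃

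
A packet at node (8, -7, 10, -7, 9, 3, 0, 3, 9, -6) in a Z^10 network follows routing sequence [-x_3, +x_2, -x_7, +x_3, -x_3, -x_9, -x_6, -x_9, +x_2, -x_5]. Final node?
(8, -5, 9, -7, 8, 2, -1, 3, 7, -6)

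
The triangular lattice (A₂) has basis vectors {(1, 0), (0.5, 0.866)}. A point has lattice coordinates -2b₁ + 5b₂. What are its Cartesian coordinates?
(0.5, 4.33)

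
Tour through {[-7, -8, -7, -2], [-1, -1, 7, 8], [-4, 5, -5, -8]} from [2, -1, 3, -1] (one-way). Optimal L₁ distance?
77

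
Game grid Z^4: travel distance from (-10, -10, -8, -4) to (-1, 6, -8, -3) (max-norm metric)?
16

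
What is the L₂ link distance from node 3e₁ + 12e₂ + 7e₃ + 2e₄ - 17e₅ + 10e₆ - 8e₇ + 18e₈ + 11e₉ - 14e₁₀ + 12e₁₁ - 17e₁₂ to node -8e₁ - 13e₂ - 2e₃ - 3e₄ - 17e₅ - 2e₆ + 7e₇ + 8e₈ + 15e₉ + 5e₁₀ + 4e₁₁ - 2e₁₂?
44.5758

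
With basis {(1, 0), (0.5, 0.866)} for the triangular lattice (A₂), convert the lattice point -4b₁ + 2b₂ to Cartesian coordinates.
(-3, 1.732)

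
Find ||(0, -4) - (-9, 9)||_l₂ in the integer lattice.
15.8114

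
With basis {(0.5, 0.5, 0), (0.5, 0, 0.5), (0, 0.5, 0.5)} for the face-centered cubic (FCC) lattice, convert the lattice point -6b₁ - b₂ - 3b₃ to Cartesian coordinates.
(-3.5, -4.5, -2)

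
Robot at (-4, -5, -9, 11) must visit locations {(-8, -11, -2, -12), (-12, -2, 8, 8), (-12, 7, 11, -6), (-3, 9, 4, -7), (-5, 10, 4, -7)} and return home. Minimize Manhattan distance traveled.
154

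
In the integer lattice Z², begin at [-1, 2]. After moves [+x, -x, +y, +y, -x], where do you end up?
(-2, 4)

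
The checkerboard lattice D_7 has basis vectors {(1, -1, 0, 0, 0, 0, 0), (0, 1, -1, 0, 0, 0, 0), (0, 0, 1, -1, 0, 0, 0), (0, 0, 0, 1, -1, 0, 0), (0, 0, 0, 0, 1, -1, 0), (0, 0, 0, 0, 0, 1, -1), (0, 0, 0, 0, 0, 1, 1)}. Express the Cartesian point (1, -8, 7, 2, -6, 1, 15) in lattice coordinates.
b₁ - 7b₂ + 2b₄ - 4b₅ - 9b₆ + 6b₇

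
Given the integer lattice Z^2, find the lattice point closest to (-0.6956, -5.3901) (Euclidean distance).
(-1, -5)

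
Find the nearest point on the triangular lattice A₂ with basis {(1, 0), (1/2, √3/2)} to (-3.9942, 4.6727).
(-4, 5.196)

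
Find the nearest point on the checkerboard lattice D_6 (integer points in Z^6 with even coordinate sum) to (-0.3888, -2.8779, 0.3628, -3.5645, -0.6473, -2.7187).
(0, -3, 0, -3, -1, -3)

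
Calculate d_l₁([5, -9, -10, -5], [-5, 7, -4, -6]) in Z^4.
33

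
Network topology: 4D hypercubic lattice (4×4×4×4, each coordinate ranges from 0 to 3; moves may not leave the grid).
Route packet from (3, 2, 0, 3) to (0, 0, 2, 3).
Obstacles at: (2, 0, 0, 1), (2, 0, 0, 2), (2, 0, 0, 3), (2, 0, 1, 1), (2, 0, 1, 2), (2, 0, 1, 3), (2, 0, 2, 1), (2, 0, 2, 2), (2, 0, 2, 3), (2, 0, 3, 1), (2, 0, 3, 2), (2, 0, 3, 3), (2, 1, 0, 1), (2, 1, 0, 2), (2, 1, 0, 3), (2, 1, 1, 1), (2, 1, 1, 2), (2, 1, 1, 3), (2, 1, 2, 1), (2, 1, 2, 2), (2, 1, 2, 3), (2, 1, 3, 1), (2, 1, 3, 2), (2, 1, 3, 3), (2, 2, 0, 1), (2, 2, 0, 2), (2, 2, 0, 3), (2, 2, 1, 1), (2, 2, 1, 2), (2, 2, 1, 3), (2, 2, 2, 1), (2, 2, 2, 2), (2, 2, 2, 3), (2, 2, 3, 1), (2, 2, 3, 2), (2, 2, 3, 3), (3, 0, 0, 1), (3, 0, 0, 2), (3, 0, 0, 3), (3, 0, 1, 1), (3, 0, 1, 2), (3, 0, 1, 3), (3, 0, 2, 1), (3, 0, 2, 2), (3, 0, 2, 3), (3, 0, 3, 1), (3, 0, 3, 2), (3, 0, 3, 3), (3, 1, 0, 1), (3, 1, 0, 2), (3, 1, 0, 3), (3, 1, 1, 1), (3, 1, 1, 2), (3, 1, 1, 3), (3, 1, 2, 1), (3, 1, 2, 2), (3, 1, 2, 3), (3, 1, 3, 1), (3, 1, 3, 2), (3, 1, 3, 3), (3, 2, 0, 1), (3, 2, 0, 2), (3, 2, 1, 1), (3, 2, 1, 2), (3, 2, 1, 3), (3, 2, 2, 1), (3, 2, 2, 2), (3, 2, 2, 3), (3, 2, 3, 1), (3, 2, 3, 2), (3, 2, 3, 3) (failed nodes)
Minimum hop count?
9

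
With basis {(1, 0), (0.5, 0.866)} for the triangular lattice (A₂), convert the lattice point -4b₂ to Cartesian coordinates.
(-2, -3.464)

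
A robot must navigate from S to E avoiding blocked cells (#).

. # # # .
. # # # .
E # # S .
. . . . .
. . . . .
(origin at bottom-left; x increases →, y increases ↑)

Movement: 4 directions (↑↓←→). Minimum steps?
5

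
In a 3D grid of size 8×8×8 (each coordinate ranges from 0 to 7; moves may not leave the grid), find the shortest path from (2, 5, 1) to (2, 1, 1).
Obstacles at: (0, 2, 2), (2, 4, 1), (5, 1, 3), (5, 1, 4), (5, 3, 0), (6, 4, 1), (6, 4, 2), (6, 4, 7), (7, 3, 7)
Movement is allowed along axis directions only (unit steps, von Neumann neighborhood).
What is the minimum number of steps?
6
(one shortest path: (2, 5, 1) → (1, 5, 1) → (1, 4, 1) → (1, 3, 1) → (2, 3, 1) → (2, 2, 1) → (2, 1, 1))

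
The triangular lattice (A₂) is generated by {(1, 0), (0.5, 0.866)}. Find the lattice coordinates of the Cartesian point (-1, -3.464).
b₁ - 4b₂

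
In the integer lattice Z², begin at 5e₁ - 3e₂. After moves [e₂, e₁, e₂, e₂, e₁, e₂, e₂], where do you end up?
(7, 2)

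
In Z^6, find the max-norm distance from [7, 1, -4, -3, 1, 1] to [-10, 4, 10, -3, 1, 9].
17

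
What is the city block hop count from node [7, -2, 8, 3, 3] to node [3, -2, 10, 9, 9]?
18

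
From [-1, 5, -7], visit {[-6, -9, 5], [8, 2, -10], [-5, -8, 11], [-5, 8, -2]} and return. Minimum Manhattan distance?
104
(one optimal route: (-1, 5, -7) → (8, 2, -10) → (-6, -9, 5) → (-5, -8, 11) → (-5, 8, -2) → (-1, 5, -7))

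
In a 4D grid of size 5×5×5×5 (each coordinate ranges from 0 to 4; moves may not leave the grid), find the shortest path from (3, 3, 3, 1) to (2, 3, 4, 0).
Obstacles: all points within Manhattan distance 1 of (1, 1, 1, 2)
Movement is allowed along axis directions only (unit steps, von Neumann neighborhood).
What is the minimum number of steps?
3
(one shortest path: (3, 3, 3, 1) → (2, 3, 3, 1) → (2, 3, 4, 1) → (2, 3, 4, 0))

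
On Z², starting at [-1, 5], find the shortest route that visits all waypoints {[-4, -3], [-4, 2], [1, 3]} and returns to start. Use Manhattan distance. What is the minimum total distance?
26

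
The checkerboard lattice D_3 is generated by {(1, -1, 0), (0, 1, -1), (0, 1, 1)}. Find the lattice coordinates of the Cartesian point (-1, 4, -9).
-b₁ + 6b₂ - 3b₃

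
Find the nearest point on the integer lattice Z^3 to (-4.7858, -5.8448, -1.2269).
(-5, -6, -1)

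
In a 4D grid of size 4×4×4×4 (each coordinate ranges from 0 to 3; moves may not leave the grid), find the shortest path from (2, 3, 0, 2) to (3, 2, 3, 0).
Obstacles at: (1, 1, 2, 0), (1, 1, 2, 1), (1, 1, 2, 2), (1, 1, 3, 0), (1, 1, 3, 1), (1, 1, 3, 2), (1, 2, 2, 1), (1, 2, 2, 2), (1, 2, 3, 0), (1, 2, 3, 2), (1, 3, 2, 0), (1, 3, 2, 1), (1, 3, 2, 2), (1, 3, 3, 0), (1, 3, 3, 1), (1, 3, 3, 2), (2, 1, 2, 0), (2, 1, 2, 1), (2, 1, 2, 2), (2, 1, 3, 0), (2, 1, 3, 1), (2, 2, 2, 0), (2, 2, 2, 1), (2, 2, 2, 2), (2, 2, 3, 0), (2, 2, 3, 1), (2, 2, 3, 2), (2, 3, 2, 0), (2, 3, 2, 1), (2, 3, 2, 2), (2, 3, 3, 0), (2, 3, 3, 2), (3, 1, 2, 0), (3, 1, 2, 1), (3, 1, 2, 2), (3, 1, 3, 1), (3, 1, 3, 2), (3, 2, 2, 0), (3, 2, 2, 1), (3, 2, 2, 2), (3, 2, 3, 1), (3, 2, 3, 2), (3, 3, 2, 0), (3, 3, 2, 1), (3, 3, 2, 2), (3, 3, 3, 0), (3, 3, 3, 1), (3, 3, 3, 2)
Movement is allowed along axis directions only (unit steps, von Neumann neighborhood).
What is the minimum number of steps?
11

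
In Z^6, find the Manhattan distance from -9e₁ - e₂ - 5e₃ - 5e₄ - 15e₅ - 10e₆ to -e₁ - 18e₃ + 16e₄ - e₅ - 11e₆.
58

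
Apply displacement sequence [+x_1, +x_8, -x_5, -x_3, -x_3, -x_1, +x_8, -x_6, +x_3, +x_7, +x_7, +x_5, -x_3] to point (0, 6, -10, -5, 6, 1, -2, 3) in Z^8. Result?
(0, 6, -12, -5, 6, 0, 0, 5)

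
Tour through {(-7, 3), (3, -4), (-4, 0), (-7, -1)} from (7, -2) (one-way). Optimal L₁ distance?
25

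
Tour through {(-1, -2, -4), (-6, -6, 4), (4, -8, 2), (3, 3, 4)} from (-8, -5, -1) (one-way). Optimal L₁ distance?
53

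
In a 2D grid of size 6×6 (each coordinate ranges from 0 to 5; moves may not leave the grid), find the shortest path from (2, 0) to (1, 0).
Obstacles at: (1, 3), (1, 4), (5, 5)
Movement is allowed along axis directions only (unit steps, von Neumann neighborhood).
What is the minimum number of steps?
1
(one shortest path: (2, 0) → (1, 0))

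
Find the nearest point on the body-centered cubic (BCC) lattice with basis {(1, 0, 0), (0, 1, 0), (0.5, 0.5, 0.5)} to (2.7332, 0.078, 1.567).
(2.5, 0.5, 1.5)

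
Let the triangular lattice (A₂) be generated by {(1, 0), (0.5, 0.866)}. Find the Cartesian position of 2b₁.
(2, 0)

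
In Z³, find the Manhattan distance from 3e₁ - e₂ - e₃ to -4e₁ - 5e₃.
12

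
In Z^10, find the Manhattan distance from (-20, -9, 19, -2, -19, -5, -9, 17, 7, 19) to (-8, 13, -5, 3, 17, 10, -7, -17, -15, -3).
194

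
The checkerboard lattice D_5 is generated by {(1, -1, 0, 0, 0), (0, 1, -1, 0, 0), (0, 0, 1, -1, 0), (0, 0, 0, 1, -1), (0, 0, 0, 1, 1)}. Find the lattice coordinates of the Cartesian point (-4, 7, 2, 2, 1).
-4b₁ + 3b₂ + 5b₃ + 3b₄ + 4b₅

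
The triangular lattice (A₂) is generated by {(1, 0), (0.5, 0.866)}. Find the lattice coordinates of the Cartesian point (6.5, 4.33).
4b₁ + 5b₂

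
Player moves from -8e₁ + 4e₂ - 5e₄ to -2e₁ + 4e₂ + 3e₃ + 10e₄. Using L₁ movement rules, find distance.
24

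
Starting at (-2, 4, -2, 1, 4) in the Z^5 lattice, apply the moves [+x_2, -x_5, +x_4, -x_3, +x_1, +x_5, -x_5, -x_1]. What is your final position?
(-2, 5, -3, 2, 3)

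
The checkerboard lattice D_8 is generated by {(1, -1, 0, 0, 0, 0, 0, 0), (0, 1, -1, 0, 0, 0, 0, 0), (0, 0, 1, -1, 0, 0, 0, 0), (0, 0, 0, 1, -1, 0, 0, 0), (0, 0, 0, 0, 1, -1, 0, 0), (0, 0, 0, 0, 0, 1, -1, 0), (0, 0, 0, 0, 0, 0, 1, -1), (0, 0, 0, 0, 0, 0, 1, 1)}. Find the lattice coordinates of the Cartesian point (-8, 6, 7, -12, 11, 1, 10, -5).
-8b₁ - 2b₂ + 5b₃ - 7b₄ + 4b₅ + 5b₆ + 10b₇ + 5b₈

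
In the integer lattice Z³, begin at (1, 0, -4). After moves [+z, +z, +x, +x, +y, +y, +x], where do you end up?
(4, 2, -2)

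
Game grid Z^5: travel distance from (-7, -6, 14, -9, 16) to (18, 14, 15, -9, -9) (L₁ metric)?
71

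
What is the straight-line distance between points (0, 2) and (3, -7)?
9.48683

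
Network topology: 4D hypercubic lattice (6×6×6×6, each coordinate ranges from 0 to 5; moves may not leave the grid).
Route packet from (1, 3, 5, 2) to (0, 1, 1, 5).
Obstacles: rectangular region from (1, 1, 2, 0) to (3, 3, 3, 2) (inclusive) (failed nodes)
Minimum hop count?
10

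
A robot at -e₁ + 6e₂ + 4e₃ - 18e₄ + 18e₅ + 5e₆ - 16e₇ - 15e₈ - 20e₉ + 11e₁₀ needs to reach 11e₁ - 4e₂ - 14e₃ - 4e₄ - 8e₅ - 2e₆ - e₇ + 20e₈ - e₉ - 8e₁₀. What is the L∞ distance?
35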